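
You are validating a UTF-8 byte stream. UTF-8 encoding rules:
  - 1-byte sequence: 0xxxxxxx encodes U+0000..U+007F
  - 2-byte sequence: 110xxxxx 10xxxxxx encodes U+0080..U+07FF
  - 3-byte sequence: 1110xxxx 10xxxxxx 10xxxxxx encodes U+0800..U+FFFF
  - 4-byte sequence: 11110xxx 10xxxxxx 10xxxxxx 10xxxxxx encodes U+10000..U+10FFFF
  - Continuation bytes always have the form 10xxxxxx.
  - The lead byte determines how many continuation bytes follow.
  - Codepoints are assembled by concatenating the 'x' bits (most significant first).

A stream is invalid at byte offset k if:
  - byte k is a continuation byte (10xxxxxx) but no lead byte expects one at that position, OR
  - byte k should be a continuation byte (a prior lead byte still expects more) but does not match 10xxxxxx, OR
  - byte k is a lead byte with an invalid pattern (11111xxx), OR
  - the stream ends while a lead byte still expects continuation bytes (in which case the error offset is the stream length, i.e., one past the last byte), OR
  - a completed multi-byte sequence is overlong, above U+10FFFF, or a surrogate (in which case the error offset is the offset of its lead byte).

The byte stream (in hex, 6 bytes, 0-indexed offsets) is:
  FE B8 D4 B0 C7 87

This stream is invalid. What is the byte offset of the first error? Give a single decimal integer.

Byte[0]=FE: INVALID lead byte (not 0xxx/110x/1110/11110)

Answer: 0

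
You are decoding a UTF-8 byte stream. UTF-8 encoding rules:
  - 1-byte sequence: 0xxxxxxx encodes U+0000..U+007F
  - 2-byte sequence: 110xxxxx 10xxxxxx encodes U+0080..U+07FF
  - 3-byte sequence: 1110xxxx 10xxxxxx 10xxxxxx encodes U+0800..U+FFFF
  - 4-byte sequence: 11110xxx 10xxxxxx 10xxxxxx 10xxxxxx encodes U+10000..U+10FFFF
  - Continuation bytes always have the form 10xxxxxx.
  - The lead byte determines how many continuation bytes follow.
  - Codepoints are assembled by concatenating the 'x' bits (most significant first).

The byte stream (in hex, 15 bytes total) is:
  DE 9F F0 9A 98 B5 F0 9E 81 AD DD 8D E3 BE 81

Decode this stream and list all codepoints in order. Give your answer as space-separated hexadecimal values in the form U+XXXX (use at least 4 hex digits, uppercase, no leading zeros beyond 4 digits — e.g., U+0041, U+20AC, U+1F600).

Byte[0]=DE: 2-byte lead, need 1 cont bytes. acc=0x1E
Byte[1]=9F: continuation. acc=(acc<<6)|0x1F=0x79F
Completed: cp=U+079F (starts at byte 0)
Byte[2]=F0: 4-byte lead, need 3 cont bytes. acc=0x0
Byte[3]=9A: continuation. acc=(acc<<6)|0x1A=0x1A
Byte[4]=98: continuation. acc=(acc<<6)|0x18=0x698
Byte[5]=B5: continuation. acc=(acc<<6)|0x35=0x1A635
Completed: cp=U+1A635 (starts at byte 2)
Byte[6]=F0: 4-byte lead, need 3 cont bytes. acc=0x0
Byte[7]=9E: continuation. acc=(acc<<6)|0x1E=0x1E
Byte[8]=81: continuation. acc=(acc<<6)|0x01=0x781
Byte[9]=AD: continuation. acc=(acc<<6)|0x2D=0x1E06D
Completed: cp=U+1E06D (starts at byte 6)
Byte[10]=DD: 2-byte lead, need 1 cont bytes. acc=0x1D
Byte[11]=8D: continuation. acc=(acc<<6)|0x0D=0x74D
Completed: cp=U+074D (starts at byte 10)
Byte[12]=E3: 3-byte lead, need 2 cont bytes. acc=0x3
Byte[13]=BE: continuation. acc=(acc<<6)|0x3E=0xFE
Byte[14]=81: continuation. acc=(acc<<6)|0x01=0x3F81
Completed: cp=U+3F81 (starts at byte 12)

Answer: U+079F U+1A635 U+1E06D U+074D U+3F81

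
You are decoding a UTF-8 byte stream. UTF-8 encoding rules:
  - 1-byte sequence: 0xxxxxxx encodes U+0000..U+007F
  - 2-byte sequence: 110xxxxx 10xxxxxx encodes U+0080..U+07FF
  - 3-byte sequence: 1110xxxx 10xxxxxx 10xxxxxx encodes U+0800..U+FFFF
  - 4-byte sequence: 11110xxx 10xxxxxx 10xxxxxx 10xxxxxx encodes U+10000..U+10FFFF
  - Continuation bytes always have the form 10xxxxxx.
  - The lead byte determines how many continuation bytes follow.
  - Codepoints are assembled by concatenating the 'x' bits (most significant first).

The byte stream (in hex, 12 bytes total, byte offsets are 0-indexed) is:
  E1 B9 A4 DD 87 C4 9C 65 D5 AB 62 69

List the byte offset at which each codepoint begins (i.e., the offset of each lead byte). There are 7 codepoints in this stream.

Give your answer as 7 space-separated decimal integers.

Answer: 0 3 5 7 8 10 11

Derivation:
Byte[0]=E1: 3-byte lead, need 2 cont bytes. acc=0x1
Byte[1]=B9: continuation. acc=(acc<<6)|0x39=0x79
Byte[2]=A4: continuation. acc=(acc<<6)|0x24=0x1E64
Completed: cp=U+1E64 (starts at byte 0)
Byte[3]=DD: 2-byte lead, need 1 cont bytes. acc=0x1D
Byte[4]=87: continuation. acc=(acc<<6)|0x07=0x747
Completed: cp=U+0747 (starts at byte 3)
Byte[5]=C4: 2-byte lead, need 1 cont bytes. acc=0x4
Byte[6]=9C: continuation. acc=(acc<<6)|0x1C=0x11C
Completed: cp=U+011C (starts at byte 5)
Byte[7]=65: 1-byte ASCII. cp=U+0065
Byte[8]=D5: 2-byte lead, need 1 cont bytes. acc=0x15
Byte[9]=AB: continuation. acc=(acc<<6)|0x2B=0x56B
Completed: cp=U+056B (starts at byte 8)
Byte[10]=62: 1-byte ASCII. cp=U+0062
Byte[11]=69: 1-byte ASCII. cp=U+0069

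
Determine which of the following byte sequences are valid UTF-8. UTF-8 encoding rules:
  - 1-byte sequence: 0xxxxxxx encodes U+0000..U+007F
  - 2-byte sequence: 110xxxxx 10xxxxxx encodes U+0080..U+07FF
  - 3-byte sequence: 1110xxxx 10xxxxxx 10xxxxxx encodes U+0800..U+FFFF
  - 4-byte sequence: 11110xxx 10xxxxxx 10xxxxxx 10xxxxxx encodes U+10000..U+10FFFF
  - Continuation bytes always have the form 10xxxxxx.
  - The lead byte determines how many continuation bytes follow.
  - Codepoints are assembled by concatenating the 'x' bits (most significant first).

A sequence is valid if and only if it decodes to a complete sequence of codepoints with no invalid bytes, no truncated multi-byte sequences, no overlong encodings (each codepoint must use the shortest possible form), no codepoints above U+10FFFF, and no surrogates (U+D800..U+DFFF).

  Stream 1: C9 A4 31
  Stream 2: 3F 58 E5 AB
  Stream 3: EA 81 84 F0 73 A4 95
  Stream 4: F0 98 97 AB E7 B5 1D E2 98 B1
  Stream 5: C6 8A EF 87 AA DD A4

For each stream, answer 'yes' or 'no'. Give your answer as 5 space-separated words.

Answer: yes no no no yes

Derivation:
Stream 1: decodes cleanly. VALID
Stream 2: error at byte offset 4. INVALID
Stream 3: error at byte offset 4. INVALID
Stream 4: error at byte offset 6. INVALID
Stream 5: decodes cleanly. VALID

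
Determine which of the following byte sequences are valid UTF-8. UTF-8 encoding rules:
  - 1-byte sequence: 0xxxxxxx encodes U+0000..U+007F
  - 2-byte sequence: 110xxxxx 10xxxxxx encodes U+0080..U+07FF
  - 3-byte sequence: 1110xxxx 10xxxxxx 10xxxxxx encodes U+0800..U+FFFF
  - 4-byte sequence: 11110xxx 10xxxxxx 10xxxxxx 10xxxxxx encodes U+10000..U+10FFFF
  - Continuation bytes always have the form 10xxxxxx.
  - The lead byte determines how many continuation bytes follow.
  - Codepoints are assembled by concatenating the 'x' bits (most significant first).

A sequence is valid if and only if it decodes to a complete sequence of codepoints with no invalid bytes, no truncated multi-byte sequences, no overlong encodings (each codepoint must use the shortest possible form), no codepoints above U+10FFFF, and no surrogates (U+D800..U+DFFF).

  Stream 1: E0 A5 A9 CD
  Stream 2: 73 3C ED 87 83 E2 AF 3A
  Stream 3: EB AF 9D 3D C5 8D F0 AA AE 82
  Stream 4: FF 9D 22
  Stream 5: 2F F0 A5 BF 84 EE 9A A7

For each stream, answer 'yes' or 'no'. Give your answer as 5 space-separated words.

Stream 1: error at byte offset 4. INVALID
Stream 2: error at byte offset 7. INVALID
Stream 3: decodes cleanly. VALID
Stream 4: error at byte offset 0. INVALID
Stream 5: decodes cleanly. VALID

Answer: no no yes no yes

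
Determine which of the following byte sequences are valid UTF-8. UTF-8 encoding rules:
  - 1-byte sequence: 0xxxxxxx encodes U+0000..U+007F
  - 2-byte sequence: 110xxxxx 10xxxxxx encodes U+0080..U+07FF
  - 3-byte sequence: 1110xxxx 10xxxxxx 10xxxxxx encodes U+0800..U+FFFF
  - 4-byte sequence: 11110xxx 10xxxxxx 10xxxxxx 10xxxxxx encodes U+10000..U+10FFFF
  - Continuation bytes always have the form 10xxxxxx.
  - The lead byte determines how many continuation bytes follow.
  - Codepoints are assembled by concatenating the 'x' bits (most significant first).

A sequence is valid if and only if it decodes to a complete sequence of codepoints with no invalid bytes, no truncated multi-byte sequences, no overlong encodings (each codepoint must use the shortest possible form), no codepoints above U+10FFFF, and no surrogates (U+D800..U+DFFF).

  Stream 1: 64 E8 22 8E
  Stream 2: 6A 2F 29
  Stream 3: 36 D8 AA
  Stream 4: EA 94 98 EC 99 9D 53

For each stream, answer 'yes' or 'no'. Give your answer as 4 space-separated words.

Stream 1: error at byte offset 2. INVALID
Stream 2: decodes cleanly. VALID
Stream 3: decodes cleanly. VALID
Stream 4: decodes cleanly. VALID

Answer: no yes yes yes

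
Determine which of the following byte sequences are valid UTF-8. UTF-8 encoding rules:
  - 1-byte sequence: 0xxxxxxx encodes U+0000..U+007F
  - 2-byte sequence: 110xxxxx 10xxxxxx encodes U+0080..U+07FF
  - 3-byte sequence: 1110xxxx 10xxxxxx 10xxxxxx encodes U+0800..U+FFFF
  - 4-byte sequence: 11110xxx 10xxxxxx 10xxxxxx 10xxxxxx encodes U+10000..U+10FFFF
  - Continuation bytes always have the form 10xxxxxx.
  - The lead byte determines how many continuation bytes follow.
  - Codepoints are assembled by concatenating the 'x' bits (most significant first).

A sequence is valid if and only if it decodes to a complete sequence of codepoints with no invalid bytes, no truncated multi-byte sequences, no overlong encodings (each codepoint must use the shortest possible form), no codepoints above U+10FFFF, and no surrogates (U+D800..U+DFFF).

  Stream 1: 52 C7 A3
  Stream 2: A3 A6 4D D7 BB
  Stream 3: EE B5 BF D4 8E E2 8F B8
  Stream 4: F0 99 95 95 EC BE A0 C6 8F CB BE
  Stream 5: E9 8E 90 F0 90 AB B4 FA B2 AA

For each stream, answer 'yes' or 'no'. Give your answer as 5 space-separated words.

Answer: yes no yes yes no

Derivation:
Stream 1: decodes cleanly. VALID
Stream 2: error at byte offset 0. INVALID
Stream 3: decodes cleanly. VALID
Stream 4: decodes cleanly. VALID
Stream 5: error at byte offset 7. INVALID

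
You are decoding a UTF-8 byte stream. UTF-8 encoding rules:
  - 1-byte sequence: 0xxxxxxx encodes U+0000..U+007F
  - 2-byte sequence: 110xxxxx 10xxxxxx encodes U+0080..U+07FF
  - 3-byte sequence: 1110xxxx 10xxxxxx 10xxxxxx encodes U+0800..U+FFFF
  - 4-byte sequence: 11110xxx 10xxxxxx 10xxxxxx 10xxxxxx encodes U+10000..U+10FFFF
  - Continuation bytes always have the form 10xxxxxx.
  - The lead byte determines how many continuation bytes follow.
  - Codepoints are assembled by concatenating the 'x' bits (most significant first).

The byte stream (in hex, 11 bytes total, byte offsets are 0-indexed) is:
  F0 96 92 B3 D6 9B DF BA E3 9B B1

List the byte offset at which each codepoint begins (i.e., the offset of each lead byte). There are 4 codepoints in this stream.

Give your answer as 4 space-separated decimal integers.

Byte[0]=F0: 4-byte lead, need 3 cont bytes. acc=0x0
Byte[1]=96: continuation. acc=(acc<<6)|0x16=0x16
Byte[2]=92: continuation. acc=(acc<<6)|0x12=0x592
Byte[3]=B3: continuation. acc=(acc<<6)|0x33=0x164B3
Completed: cp=U+164B3 (starts at byte 0)
Byte[4]=D6: 2-byte lead, need 1 cont bytes. acc=0x16
Byte[5]=9B: continuation. acc=(acc<<6)|0x1B=0x59B
Completed: cp=U+059B (starts at byte 4)
Byte[6]=DF: 2-byte lead, need 1 cont bytes. acc=0x1F
Byte[7]=BA: continuation. acc=(acc<<6)|0x3A=0x7FA
Completed: cp=U+07FA (starts at byte 6)
Byte[8]=E3: 3-byte lead, need 2 cont bytes. acc=0x3
Byte[9]=9B: continuation. acc=(acc<<6)|0x1B=0xDB
Byte[10]=B1: continuation. acc=(acc<<6)|0x31=0x36F1
Completed: cp=U+36F1 (starts at byte 8)

Answer: 0 4 6 8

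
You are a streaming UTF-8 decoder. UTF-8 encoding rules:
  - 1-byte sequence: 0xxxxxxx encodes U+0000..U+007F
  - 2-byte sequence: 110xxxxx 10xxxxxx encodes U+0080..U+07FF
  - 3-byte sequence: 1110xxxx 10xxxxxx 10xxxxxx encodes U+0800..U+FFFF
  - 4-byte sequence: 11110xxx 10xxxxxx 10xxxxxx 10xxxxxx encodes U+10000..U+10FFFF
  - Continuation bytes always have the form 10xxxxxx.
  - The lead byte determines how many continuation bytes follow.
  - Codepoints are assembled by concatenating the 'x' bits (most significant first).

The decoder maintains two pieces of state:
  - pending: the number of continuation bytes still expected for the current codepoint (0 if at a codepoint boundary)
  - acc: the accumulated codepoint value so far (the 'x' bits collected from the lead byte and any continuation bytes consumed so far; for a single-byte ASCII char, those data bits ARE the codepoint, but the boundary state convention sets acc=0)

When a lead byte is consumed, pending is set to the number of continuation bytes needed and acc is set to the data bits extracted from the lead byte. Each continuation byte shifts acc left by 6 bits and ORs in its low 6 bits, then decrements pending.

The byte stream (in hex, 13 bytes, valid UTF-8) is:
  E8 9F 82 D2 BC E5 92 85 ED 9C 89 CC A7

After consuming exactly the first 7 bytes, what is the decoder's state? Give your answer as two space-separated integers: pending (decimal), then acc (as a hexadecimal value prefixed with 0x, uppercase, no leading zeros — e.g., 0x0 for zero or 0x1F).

Byte[0]=E8: 3-byte lead. pending=2, acc=0x8
Byte[1]=9F: continuation. acc=(acc<<6)|0x1F=0x21F, pending=1
Byte[2]=82: continuation. acc=(acc<<6)|0x02=0x87C2, pending=0
Byte[3]=D2: 2-byte lead. pending=1, acc=0x12
Byte[4]=BC: continuation. acc=(acc<<6)|0x3C=0x4BC, pending=0
Byte[5]=E5: 3-byte lead. pending=2, acc=0x5
Byte[6]=92: continuation. acc=(acc<<6)|0x12=0x152, pending=1

Answer: 1 0x152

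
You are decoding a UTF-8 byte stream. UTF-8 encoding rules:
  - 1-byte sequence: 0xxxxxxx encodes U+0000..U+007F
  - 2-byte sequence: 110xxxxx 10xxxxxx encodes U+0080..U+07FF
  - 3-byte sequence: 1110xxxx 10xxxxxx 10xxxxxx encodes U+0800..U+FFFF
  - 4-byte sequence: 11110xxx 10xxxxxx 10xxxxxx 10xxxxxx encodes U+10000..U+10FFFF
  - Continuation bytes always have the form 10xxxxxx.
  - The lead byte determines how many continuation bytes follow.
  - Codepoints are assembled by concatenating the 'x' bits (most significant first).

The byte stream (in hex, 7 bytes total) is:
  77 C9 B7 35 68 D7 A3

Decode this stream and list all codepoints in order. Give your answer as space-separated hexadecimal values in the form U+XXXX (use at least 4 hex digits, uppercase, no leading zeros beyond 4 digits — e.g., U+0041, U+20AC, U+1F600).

Byte[0]=77: 1-byte ASCII. cp=U+0077
Byte[1]=C9: 2-byte lead, need 1 cont bytes. acc=0x9
Byte[2]=B7: continuation. acc=(acc<<6)|0x37=0x277
Completed: cp=U+0277 (starts at byte 1)
Byte[3]=35: 1-byte ASCII. cp=U+0035
Byte[4]=68: 1-byte ASCII. cp=U+0068
Byte[5]=D7: 2-byte lead, need 1 cont bytes. acc=0x17
Byte[6]=A3: continuation. acc=(acc<<6)|0x23=0x5E3
Completed: cp=U+05E3 (starts at byte 5)

Answer: U+0077 U+0277 U+0035 U+0068 U+05E3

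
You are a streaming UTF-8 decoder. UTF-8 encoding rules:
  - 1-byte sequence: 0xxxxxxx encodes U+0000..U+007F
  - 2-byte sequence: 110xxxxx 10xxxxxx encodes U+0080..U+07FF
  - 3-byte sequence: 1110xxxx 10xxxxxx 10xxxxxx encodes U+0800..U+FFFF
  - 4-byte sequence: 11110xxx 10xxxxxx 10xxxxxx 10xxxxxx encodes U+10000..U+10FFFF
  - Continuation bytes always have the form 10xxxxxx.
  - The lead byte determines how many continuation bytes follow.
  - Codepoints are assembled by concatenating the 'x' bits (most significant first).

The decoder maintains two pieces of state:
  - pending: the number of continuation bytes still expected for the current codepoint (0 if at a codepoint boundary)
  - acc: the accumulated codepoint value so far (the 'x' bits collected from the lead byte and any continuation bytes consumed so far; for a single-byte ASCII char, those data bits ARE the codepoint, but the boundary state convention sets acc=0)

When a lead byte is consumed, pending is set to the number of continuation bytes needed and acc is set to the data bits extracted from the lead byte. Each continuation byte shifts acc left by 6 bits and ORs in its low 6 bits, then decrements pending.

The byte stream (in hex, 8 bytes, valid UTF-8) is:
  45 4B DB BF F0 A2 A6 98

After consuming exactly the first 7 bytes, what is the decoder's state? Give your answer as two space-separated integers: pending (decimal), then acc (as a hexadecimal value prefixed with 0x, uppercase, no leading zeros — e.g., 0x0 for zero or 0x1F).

Answer: 1 0x8A6

Derivation:
Byte[0]=45: 1-byte. pending=0, acc=0x0
Byte[1]=4B: 1-byte. pending=0, acc=0x0
Byte[2]=DB: 2-byte lead. pending=1, acc=0x1B
Byte[3]=BF: continuation. acc=(acc<<6)|0x3F=0x6FF, pending=0
Byte[4]=F0: 4-byte lead. pending=3, acc=0x0
Byte[5]=A2: continuation. acc=(acc<<6)|0x22=0x22, pending=2
Byte[6]=A6: continuation. acc=(acc<<6)|0x26=0x8A6, pending=1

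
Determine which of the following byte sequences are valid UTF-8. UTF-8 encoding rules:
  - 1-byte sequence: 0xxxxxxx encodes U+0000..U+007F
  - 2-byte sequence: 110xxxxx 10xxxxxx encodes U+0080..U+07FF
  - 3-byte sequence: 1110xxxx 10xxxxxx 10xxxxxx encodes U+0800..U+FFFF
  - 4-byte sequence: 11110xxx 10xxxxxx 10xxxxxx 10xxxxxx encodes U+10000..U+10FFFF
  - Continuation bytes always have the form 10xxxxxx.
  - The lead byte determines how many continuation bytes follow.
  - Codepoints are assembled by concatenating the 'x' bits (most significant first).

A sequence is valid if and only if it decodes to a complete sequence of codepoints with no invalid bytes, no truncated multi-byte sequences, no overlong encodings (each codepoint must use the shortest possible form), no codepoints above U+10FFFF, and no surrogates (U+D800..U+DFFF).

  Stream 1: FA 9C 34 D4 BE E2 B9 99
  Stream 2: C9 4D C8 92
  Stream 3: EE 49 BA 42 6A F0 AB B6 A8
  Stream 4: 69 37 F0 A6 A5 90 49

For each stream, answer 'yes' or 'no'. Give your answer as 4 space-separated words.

Stream 1: error at byte offset 0. INVALID
Stream 2: error at byte offset 1. INVALID
Stream 3: error at byte offset 1. INVALID
Stream 4: decodes cleanly. VALID

Answer: no no no yes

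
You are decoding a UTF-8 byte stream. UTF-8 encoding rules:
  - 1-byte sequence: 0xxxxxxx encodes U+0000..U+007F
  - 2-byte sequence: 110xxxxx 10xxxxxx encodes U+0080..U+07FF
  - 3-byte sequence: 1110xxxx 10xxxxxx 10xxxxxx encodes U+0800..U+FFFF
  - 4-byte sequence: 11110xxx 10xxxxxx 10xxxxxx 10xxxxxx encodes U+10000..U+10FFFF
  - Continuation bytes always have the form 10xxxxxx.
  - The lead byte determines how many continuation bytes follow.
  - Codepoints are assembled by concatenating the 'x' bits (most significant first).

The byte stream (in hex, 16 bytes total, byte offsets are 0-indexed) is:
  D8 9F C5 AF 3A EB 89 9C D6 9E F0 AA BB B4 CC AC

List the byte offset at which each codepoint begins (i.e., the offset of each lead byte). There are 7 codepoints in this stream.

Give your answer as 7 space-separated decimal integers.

Byte[0]=D8: 2-byte lead, need 1 cont bytes. acc=0x18
Byte[1]=9F: continuation. acc=(acc<<6)|0x1F=0x61F
Completed: cp=U+061F (starts at byte 0)
Byte[2]=C5: 2-byte lead, need 1 cont bytes. acc=0x5
Byte[3]=AF: continuation. acc=(acc<<6)|0x2F=0x16F
Completed: cp=U+016F (starts at byte 2)
Byte[4]=3A: 1-byte ASCII. cp=U+003A
Byte[5]=EB: 3-byte lead, need 2 cont bytes. acc=0xB
Byte[6]=89: continuation. acc=(acc<<6)|0x09=0x2C9
Byte[7]=9C: continuation. acc=(acc<<6)|0x1C=0xB25C
Completed: cp=U+B25C (starts at byte 5)
Byte[8]=D6: 2-byte lead, need 1 cont bytes. acc=0x16
Byte[9]=9E: continuation. acc=(acc<<6)|0x1E=0x59E
Completed: cp=U+059E (starts at byte 8)
Byte[10]=F0: 4-byte lead, need 3 cont bytes. acc=0x0
Byte[11]=AA: continuation. acc=(acc<<6)|0x2A=0x2A
Byte[12]=BB: continuation. acc=(acc<<6)|0x3B=0xABB
Byte[13]=B4: continuation. acc=(acc<<6)|0x34=0x2AEF4
Completed: cp=U+2AEF4 (starts at byte 10)
Byte[14]=CC: 2-byte lead, need 1 cont bytes. acc=0xC
Byte[15]=AC: continuation. acc=(acc<<6)|0x2C=0x32C
Completed: cp=U+032C (starts at byte 14)

Answer: 0 2 4 5 8 10 14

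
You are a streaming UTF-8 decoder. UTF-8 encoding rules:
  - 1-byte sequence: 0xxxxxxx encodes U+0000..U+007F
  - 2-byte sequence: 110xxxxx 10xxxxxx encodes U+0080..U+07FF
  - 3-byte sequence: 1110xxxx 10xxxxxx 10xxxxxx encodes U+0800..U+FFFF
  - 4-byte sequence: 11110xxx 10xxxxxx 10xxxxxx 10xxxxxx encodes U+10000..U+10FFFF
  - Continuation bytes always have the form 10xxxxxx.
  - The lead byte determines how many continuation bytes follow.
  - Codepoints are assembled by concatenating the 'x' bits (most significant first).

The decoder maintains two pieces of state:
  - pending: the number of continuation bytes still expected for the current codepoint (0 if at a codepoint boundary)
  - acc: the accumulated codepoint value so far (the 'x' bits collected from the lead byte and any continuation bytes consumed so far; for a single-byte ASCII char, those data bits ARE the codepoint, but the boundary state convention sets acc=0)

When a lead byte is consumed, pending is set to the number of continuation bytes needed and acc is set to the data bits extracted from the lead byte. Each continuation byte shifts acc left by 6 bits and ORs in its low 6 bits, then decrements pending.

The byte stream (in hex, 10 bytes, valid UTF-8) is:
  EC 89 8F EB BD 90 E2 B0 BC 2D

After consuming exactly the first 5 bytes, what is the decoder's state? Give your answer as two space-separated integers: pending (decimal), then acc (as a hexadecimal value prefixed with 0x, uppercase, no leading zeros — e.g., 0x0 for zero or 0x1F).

Byte[0]=EC: 3-byte lead. pending=2, acc=0xC
Byte[1]=89: continuation. acc=(acc<<6)|0x09=0x309, pending=1
Byte[2]=8F: continuation. acc=(acc<<6)|0x0F=0xC24F, pending=0
Byte[3]=EB: 3-byte lead. pending=2, acc=0xB
Byte[4]=BD: continuation. acc=(acc<<6)|0x3D=0x2FD, pending=1

Answer: 1 0x2FD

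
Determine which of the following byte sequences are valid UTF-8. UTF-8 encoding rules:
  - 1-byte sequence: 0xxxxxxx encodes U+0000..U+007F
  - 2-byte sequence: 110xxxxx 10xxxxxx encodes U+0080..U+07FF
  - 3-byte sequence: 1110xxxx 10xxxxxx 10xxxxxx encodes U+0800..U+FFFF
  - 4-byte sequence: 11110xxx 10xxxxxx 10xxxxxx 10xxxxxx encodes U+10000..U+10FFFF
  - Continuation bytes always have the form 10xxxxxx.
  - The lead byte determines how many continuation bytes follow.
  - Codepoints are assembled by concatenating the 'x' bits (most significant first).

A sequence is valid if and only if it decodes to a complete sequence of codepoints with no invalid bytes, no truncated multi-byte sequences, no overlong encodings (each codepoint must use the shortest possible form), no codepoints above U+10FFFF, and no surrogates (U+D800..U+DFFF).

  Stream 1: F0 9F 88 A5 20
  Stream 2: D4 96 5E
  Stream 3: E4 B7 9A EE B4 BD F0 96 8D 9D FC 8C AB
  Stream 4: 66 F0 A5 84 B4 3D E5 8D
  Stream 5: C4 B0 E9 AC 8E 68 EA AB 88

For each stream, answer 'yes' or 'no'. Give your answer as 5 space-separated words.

Stream 1: decodes cleanly. VALID
Stream 2: decodes cleanly. VALID
Stream 3: error at byte offset 10. INVALID
Stream 4: error at byte offset 8. INVALID
Stream 5: decodes cleanly. VALID

Answer: yes yes no no yes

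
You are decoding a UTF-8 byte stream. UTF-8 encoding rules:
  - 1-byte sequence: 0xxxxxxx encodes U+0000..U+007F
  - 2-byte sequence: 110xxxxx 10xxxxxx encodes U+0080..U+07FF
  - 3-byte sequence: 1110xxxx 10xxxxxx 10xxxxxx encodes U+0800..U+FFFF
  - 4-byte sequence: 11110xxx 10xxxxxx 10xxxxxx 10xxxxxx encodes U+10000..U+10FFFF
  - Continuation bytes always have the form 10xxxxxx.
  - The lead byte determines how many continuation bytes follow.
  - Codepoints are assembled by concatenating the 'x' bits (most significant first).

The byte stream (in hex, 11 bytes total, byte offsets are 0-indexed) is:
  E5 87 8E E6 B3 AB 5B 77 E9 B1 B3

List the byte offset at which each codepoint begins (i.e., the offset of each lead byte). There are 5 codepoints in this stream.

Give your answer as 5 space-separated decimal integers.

Answer: 0 3 6 7 8

Derivation:
Byte[0]=E5: 3-byte lead, need 2 cont bytes. acc=0x5
Byte[1]=87: continuation. acc=(acc<<6)|0x07=0x147
Byte[2]=8E: continuation. acc=(acc<<6)|0x0E=0x51CE
Completed: cp=U+51CE (starts at byte 0)
Byte[3]=E6: 3-byte lead, need 2 cont bytes. acc=0x6
Byte[4]=B3: continuation. acc=(acc<<6)|0x33=0x1B3
Byte[5]=AB: continuation. acc=(acc<<6)|0x2B=0x6CEB
Completed: cp=U+6CEB (starts at byte 3)
Byte[6]=5B: 1-byte ASCII. cp=U+005B
Byte[7]=77: 1-byte ASCII. cp=U+0077
Byte[8]=E9: 3-byte lead, need 2 cont bytes. acc=0x9
Byte[9]=B1: continuation. acc=(acc<<6)|0x31=0x271
Byte[10]=B3: continuation. acc=(acc<<6)|0x33=0x9C73
Completed: cp=U+9C73 (starts at byte 8)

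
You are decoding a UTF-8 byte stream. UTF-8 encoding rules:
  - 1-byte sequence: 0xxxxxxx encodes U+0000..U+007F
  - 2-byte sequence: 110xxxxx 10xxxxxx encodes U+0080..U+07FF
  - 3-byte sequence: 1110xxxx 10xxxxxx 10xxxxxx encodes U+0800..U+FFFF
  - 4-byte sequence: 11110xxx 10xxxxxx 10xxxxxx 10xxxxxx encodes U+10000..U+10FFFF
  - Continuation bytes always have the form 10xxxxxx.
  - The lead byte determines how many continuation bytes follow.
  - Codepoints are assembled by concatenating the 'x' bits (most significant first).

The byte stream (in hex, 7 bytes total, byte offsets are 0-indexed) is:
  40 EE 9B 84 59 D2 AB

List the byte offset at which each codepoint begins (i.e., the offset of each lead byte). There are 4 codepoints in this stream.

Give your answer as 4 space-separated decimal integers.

Answer: 0 1 4 5

Derivation:
Byte[0]=40: 1-byte ASCII. cp=U+0040
Byte[1]=EE: 3-byte lead, need 2 cont bytes. acc=0xE
Byte[2]=9B: continuation. acc=(acc<<6)|0x1B=0x39B
Byte[3]=84: continuation. acc=(acc<<6)|0x04=0xE6C4
Completed: cp=U+E6C4 (starts at byte 1)
Byte[4]=59: 1-byte ASCII. cp=U+0059
Byte[5]=D2: 2-byte lead, need 1 cont bytes. acc=0x12
Byte[6]=AB: continuation. acc=(acc<<6)|0x2B=0x4AB
Completed: cp=U+04AB (starts at byte 5)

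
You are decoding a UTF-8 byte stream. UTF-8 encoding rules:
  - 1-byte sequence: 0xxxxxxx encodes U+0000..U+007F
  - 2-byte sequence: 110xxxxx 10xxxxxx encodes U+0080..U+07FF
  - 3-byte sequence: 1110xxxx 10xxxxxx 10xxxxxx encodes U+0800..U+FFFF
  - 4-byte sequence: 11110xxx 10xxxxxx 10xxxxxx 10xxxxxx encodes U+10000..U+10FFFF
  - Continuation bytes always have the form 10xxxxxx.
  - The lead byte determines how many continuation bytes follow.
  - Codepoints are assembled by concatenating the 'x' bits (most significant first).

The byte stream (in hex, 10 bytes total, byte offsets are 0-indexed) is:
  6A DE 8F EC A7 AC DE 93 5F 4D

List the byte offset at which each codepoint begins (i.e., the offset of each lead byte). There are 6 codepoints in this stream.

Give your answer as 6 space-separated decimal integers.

Answer: 0 1 3 6 8 9

Derivation:
Byte[0]=6A: 1-byte ASCII. cp=U+006A
Byte[1]=DE: 2-byte lead, need 1 cont bytes. acc=0x1E
Byte[2]=8F: continuation. acc=(acc<<6)|0x0F=0x78F
Completed: cp=U+078F (starts at byte 1)
Byte[3]=EC: 3-byte lead, need 2 cont bytes. acc=0xC
Byte[4]=A7: continuation. acc=(acc<<6)|0x27=0x327
Byte[5]=AC: continuation. acc=(acc<<6)|0x2C=0xC9EC
Completed: cp=U+C9EC (starts at byte 3)
Byte[6]=DE: 2-byte lead, need 1 cont bytes. acc=0x1E
Byte[7]=93: continuation. acc=(acc<<6)|0x13=0x793
Completed: cp=U+0793 (starts at byte 6)
Byte[8]=5F: 1-byte ASCII. cp=U+005F
Byte[9]=4D: 1-byte ASCII. cp=U+004D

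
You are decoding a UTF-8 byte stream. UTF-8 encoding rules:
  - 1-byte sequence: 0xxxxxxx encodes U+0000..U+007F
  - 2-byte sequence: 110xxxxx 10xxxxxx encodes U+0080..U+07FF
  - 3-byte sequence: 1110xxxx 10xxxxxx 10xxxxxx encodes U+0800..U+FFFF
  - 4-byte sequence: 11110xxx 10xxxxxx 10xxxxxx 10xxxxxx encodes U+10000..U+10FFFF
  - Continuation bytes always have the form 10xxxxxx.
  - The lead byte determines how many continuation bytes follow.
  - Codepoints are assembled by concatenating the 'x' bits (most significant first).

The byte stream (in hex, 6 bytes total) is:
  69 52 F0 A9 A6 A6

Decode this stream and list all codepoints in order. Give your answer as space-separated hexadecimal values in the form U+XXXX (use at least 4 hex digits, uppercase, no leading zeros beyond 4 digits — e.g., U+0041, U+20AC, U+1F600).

Answer: U+0069 U+0052 U+299A6

Derivation:
Byte[0]=69: 1-byte ASCII. cp=U+0069
Byte[1]=52: 1-byte ASCII. cp=U+0052
Byte[2]=F0: 4-byte lead, need 3 cont bytes. acc=0x0
Byte[3]=A9: continuation. acc=(acc<<6)|0x29=0x29
Byte[4]=A6: continuation. acc=(acc<<6)|0x26=0xA66
Byte[5]=A6: continuation. acc=(acc<<6)|0x26=0x299A6
Completed: cp=U+299A6 (starts at byte 2)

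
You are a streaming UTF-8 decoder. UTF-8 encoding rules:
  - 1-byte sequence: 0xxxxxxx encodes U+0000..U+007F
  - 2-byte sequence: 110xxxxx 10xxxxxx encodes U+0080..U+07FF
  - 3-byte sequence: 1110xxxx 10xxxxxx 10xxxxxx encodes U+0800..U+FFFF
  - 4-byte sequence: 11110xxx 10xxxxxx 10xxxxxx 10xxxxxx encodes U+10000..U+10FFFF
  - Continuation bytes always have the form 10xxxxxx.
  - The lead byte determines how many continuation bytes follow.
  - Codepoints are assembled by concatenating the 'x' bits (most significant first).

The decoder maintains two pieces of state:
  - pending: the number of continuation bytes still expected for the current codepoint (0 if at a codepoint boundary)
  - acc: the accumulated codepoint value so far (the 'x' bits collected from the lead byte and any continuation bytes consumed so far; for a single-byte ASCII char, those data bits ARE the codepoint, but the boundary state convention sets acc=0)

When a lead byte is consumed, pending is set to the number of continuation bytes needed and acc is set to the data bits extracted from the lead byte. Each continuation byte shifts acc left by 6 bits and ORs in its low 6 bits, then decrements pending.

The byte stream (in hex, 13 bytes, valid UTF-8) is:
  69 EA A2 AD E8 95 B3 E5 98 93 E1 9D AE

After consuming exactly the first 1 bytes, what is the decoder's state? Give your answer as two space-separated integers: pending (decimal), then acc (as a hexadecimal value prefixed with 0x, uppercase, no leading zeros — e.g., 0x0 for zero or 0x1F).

Byte[0]=69: 1-byte. pending=0, acc=0x0

Answer: 0 0x0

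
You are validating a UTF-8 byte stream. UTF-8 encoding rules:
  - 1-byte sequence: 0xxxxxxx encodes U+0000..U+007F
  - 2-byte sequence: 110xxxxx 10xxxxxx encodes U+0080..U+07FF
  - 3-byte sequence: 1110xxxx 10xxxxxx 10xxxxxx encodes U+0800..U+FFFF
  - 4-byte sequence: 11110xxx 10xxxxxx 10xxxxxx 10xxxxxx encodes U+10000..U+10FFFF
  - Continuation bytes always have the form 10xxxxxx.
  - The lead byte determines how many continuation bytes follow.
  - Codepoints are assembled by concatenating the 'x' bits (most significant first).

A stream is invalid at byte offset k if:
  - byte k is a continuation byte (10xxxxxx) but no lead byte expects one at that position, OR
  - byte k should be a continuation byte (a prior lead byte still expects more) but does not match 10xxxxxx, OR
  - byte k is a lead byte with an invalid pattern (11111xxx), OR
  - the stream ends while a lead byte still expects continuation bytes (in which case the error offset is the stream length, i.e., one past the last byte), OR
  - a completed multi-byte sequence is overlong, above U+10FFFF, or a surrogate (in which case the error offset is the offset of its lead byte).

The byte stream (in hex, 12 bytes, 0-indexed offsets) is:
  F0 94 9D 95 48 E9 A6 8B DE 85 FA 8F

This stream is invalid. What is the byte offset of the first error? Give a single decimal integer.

Byte[0]=F0: 4-byte lead, need 3 cont bytes. acc=0x0
Byte[1]=94: continuation. acc=(acc<<6)|0x14=0x14
Byte[2]=9D: continuation. acc=(acc<<6)|0x1D=0x51D
Byte[3]=95: continuation. acc=(acc<<6)|0x15=0x14755
Completed: cp=U+14755 (starts at byte 0)
Byte[4]=48: 1-byte ASCII. cp=U+0048
Byte[5]=E9: 3-byte lead, need 2 cont bytes. acc=0x9
Byte[6]=A6: continuation. acc=(acc<<6)|0x26=0x266
Byte[7]=8B: continuation. acc=(acc<<6)|0x0B=0x998B
Completed: cp=U+998B (starts at byte 5)
Byte[8]=DE: 2-byte lead, need 1 cont bytes. acc=0x1E
Byte[9]=85: continuation. acc=(acc<<6)|0x05=0x785
Completed: cp=U+0785 (starts at byte 8)
Byte[10]=FA: INVALID lead byte (not 0xxx/110x/1110/11110)

Answer: 10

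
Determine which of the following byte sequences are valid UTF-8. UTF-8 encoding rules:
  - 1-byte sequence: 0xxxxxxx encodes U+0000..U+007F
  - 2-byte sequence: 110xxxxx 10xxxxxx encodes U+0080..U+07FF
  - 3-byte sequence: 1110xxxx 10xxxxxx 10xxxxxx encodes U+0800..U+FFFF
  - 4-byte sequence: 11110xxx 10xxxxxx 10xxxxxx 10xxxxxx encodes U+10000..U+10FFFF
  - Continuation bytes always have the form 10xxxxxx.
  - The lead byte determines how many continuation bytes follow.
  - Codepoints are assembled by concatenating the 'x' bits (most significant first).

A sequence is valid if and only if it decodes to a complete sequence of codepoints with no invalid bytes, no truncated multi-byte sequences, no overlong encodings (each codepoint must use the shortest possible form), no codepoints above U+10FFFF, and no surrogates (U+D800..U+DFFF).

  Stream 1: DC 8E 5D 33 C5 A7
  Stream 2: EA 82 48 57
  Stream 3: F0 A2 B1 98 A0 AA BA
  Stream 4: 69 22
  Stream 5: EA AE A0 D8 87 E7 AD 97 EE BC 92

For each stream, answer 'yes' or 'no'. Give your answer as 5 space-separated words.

Answer: yes no no yes yes

Derivation:
Stream 1: decodes cleanly. VALID
Stream 2: error at byte offset 2. INVALID
Stream 3: error at byte offset 4. INVALID
Stream 4: decodes cleanly. VALID
Stream 5: decodes cleanly. VALID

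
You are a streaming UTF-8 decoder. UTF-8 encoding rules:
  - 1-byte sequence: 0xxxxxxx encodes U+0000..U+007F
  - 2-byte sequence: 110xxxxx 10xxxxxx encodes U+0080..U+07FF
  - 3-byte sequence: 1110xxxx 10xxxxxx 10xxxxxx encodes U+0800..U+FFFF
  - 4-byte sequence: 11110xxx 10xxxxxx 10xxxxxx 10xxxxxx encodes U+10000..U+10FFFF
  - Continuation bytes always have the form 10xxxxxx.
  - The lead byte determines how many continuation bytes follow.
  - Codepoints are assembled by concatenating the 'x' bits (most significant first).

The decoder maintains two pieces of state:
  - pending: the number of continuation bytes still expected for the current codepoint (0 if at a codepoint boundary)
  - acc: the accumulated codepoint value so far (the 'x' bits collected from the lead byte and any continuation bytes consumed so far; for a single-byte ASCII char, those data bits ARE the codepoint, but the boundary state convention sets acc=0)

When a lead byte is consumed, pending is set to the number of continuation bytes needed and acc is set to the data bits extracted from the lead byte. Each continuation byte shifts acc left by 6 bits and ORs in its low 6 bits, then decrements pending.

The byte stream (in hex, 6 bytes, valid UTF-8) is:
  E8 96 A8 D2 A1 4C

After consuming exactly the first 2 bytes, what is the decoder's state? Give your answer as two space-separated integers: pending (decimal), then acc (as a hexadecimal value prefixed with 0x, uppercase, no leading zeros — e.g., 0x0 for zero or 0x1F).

Byte[0]=E8: 3-byte lead. pending=2, acc=0x8
Byte[1]=96: continuation. acc=(acc<<6)|0x16=0x216, pending=1

Answer: 1 0x216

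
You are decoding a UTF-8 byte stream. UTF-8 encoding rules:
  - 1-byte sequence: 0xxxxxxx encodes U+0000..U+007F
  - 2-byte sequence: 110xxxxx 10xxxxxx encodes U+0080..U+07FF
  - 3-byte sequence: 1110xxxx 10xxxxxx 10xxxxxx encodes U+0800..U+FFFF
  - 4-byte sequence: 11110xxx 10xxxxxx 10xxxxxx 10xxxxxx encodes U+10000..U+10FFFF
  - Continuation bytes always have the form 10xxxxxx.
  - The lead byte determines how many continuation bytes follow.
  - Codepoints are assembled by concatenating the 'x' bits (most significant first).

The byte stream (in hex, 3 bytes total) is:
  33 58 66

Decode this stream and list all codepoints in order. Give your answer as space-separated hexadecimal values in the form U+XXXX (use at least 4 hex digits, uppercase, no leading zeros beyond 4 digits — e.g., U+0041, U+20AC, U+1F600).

Byte[0]=33: 1-byte ASCII. cp=U+0033
Byte[1]=58: 1-byte ASCII. cp=U+0058
Byte[2]=66: 1-byte ASCII. cp=U+0066

Answer: U+0033 U+0058 U+0066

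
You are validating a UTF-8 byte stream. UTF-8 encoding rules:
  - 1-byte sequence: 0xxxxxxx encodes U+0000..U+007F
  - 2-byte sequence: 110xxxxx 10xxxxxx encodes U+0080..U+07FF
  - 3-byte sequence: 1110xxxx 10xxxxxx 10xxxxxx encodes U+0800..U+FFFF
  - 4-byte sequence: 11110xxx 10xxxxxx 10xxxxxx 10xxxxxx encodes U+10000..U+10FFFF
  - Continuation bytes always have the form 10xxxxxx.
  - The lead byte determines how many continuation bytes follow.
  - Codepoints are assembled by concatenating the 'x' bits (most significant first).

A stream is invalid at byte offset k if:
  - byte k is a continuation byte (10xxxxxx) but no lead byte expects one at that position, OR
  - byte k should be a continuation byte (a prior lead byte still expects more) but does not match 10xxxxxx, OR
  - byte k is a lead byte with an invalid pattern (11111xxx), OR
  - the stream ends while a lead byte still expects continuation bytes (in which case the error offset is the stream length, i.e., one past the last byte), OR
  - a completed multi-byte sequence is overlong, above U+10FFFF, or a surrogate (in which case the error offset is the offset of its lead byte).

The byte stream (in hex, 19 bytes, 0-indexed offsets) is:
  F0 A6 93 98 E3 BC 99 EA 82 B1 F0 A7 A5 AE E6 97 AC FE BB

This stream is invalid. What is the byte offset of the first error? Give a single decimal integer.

Byte[0]=F0: 4-byte lead, need 3 cont bytes. acc=0x0
Byte[1]=A6: continuation. acc=(acc<<6)|0x26=0x26
Byte[2]=93: continuation. acc=(acc<<6)|0x13=0x993
Byte[3]=98: continuation. acc=(acc<<6)|0x18=0x264D8
Completed: cp=U+264D8 (starts at byte 0)
Byte[4]=E3: 3-byte lead, need 2 cont bytes. acc=0x3
Byte[5]=BC: continuation. acc=(acc<<6)|0x3C=0xFC
Byte[6]=99: continuation. acc=(acc<<6)|0x19=0x3F19
Completed: cp=U+3F19 (starts at byte 4)
Byte[7]=EA: 3-byte lead, need 2 cont bytes. acc=0xA
Byte[8]=82: continuation. acc=(acc<<6)|0x02=0x282
Byte[9]=B1: continuation. acc=(acc<<6)|0x31=0xA0B1
Completed: cp=U+A0B1 (starts at byte 7)
Byte[10]=F0: 4-byte lead, need 3 cont bytes. acc=0x0
Byte[11]=A7: continuation. acc=(acc<<6)|0x27=0x27
Byte[12]=A5: continuation. acc=(acc<<6)|0x25=0x9E5
Byte[13]=AE: continuation. acc=(acc<<6)|0x2E=0x2796E
Completed: cp=U+2796E (starts at byte 10)
Byte[14]=E6: 3-byte lead, need 2 cont bytes. acc=0x6
Byte[15]=97: continuation. acc=(acc<<6)|0x17=0x197
Byte[16]=AC: continuation. acc=(acc<<6)|0x2C=0x65EC
Completed: cp=U+65EC (starts at byte 14)
Byte[17]=FE: INVALID lead byte (not 0xxx/110x/1110/11110)

Answer: 17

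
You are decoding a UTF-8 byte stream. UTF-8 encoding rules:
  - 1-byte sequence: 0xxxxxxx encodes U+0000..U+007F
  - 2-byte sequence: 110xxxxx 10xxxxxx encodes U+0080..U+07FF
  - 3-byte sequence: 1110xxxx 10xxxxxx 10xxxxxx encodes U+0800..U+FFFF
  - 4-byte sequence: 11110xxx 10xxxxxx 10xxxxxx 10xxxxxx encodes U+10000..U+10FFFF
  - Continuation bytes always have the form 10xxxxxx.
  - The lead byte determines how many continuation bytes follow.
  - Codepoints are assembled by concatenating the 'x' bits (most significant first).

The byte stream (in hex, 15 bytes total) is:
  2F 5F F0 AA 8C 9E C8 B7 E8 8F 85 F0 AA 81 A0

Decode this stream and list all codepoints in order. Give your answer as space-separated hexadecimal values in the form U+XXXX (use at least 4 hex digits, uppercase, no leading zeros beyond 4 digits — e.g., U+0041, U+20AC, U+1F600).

Answer: U+002F U+005F U+2A31E U+0237 U+83C5 U+2A060

Derivation:
Byte[0]=2F: 1-byte ASCII. cp=U+002F
Byte[1]=5F: 1-byte ASCII. cp=U+005F
Byte[2]=F0: 4-byte lead, need 3 cont bytes. acc=0x0
Byte[3]=AA: continuation. acc=(acc<<6)|0x2A=0x2A
Byte[4]=8C: continuation. acc=(acc<<6)|0x0C=0xA8C
Byte[5]=9E: continuation. acc=(acc<<6)|0x1E=0x2A31E
Completed: cp=U+2A31E (starts at byte 2)
Byte[6]=C8: 2-byte lead, need 1 cont bytes. acc=0x8
Byte[7]=B7: continuation. acc=(acc<<6)|0x37=0x237
Completed: cp=U+0237 (starts at byte 6)
Byte[8]=E8: 3-byte lead, need 2 cont bytes. acc=0x8
Byte[9]=8F: continuation. acc=(acc<<6)|0x0F=0x20F
Byte[10]=85: continuation. acc=(acc<<6)|0x05=0x83C5
Completed: cp=U+83C5 (starts at byte 8)
Byte[11]=F0: 4-byte lead, need 3 cont bytes. acc=0x0
Byte[12]=AA: continuation. acc=(acc<<6)|0x2A=0x2A
Byte[13]=81: continuation. acc=(acc<<6)|0x01=0xA81
Byte[14]=A0: continuation. acc=(acc<<6)|0x20=0x2A060
Completed: cp=U+2A060 (starts at byte 11)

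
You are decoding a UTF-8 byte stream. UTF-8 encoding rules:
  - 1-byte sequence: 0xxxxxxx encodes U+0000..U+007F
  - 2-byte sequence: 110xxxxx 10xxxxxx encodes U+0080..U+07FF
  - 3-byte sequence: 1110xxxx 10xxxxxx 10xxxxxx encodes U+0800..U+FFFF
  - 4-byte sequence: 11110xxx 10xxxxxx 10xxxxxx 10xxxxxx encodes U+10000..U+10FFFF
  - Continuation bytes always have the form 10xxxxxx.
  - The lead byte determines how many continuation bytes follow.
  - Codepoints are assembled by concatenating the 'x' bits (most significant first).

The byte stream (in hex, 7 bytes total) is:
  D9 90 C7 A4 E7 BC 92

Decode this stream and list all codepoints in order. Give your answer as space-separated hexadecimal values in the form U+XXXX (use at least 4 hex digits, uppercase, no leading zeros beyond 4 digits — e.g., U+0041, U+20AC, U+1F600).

Answer: U+0650 U+01E4 U+7F12

Derivation:
Byte[0]=D9: 2-byte lead, need 1 cont bytes. acc=0x19
Byte[1]=90: continuation. acc=(acc<<6)|0x10=0x650
Completed: cp=U+0650 (starts at byte 0)
Byte[2]=C7: 2-byte lead, need 1 cont bytes. acc=0x7
Byte[3]=A4: continuation. acc=(acc<<6)|0x24=0x1E4
Completed: cp=U+01E4 (starts at byte 2)
Byte[4]=E7: 3-byte lead, need 2 cont bytes. acc=0x7
Byte[5]=BC: continuation. acc=(acc<<6)|0x3C=0x1FC
Byte[6]=92: continuation. acc=(acc<<6)|0x12=0x7F12
Completed: cp=U+7F12 (starts at byte 4)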